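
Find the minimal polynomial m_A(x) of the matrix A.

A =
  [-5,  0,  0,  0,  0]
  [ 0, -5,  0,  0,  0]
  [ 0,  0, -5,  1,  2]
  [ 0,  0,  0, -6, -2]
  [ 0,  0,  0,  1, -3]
x^2 + 9*x + 20

The characteristic polynomial is χ_A(x) = (x + 4)*(x + 5)^4, so the eigenvalues are known. The minimal polynomial is
  m_A(x) = Π_λ (x − λ)^{k_λ}
where k_λ is the size of the *largest* Jordan block for λ (equivalently, the smallest k with (A − λI)^k v = 0 for every generalised eigenvector v of λ).

  λ = -5: largest Jordan block has size 1, contributing (x + 5)
  λ = -4: largest Jordan block has size 1, contributing (x + 4)

So m_A(x) = (x + 4)*(x + 5) = x^2 + 9*x + 20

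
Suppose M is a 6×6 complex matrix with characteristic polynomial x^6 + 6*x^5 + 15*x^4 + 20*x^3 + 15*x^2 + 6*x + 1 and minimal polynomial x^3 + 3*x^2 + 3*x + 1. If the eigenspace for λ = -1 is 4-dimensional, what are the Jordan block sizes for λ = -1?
Block sizes for λ = -1: [3, 1, 1, 1]

Step 1 — from the characteristic polynomial, algebraic multiplicity of λ = -1 is 6. From dim ker(M − (-1)·I) = 4, there are exactly 4 Jordan blocks for λ = -1.
Step 2 — from the minimal polynomial, the factor (x + 1)^3 tells us the largest block for λ = -1 has size 3.
Step 3 — with total size 6, 4 blocks, and largest block 3, the block sizes (in nonincreasing order) are [3, 1, 1, 1].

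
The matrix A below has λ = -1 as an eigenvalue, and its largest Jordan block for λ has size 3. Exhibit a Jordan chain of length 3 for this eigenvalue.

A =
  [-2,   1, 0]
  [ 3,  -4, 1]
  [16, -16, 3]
A Jordan chain for λ = -1 of length 3:
v_1 = (4, 4, 0)ᵀ
v_2 = (-1, 3, 16)ᵀ
v_3 = (1, 0, 0)ᵀ

Let N = A − (-1)·I. We want v_3 with N^3 v_3 = 0 but N^2 v_3 ≠ 0; then v_{j-1} := N · v_j for j = 3, …, 2.

Pick v_3 = (1, 0, 0)ᵀ.
Then v_2 = N · v_3 = (-1, 3, 16)ᵀ.
Then v_1 = N · v_2 = (4, 4, 0)ᵀ.

Sanity check: (A − (-1)·I) v_1 = (0, 0, 0)ᵀ = 0. ✓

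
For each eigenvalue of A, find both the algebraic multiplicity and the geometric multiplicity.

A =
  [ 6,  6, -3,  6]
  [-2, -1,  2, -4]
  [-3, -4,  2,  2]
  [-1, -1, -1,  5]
λ = 3: alg = 4, geom = 2

Step 1 — factor the characteristic polynomial to read off the algebraic multiplicities:
  χ_A(x) = (x - 3)^4

Step 2 — compute geometric multiplicities via the rank-nullity identity g(λ) = n − rank(A − λI):
  rank(A − (3)·I) = 2, so dim ker(A − (3)·I) = n − 2 = 2

Summary:
  λ = 3: algebraic multiplicity = 4, geometric multiplicity = 2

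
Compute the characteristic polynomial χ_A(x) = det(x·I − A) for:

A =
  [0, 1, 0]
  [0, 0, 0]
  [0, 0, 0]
x^3

Expanding det(x·I − A) (e.g. by cofactor expansion or by noting that A is similar to its Jordan form J, which has the same characteristic polynomial as A) gives
  χ_A(x) = x^3
which factors as x^3. The eigenvalues (with algebraic multiplicities) are λ = 0 with multiplicity 3.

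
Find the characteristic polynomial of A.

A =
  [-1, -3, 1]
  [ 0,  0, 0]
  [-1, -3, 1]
x^3

Expanding det(x·I − A) (e.g. by cofactor expansion or by noting that A is similar to its Jordan form J, which has the same characteristic polynomial as A) gives
  χ_A(x) = x^3
which factors as x^3. The eigenvalues (with algebraic multiplicities) are λ = 0 with multiplicity 3.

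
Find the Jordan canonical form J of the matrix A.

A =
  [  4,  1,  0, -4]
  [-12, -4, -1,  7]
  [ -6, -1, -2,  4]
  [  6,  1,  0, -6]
J_3(-2) ⊕ J_1(-2)

The characteristic polynomial is
  det(x·I − A) = x^4 + 8*x^3 + 24*x^2 + 32*x + 16 = (x + 2)^4

Eigenvalues and multiplicities (the geometric multiplicity of λ is n − rank(A − λI), which equals the number of Jordan blocks for λ):
  λ = -2: algebraic multiplicity = 4, geometric multiplicity = 2

Determining the block sizes for each eigenvalue:
  λ = -2: with am = 4 and gm = 2, the partition is not yet determined (e.g. several partitions of 4 into 2 parts exist). Let N = A − (-2)·I. Computing rank(N^1) = 2, rank(N^2) = 1, rank(N^3) = 0; the number of blocks of size ≥ j is rank(N^{j−1}) − rank(N^j), giving [2, 1, 1]. So we have 1 block(s) of size 3, 1 block(s) of size 1 → block sizes [3, 1]

Assembling the blocks gives a Jordan form
J =
  [-2,  1,  0,  0]
  [ 0, -2,  1,  0]
  [ 0,  0, -2,  0]
  [ 0,  0,  0, -2]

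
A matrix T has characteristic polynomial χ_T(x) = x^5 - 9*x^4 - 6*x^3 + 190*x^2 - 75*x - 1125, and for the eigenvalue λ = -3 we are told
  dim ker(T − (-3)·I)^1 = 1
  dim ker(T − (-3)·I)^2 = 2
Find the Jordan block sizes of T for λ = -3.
Block sizes for λ = -3: [2]

From the dimensions of kernels of powers, the number of Jordan blocks of size at least j is d_j − d_{j−1} where d_j = dim ker(N^j) (with d_0 = 0). Computing the differences gives [1, 1].
The number of blocks of size exactly k is (#blocks of size ≥ k) − (#blocks of size ≥ k + 1), so the partition is: 1 block(s) of size 2.
In nonincreasing order the block sizes are [2].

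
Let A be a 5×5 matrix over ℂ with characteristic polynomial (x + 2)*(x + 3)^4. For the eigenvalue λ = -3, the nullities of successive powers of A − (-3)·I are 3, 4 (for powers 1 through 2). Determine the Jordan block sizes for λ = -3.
Block sizes for λ = -3: [2, 1, 1]

From the dimensions of kernels of powers, the number of Jordan blocks of size at least j is d_j − d_{j−1} where d_j = dim ker(N^j) (with d_0 = 0). Computing the differences gives [3, 1].
The number of blocks of size exactly k is (#blocks of size ≥ k) − (#blocks of size ≥ k + 1), so the partition is: 2 block(s) of size 1, 1 block(s) of size 2.
In nonincreasing order the block sizes are [2, 1, 1].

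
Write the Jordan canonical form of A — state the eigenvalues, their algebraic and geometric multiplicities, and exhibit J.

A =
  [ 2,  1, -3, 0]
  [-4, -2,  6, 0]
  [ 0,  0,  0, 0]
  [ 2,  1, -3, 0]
J_2(0) ⊕ J_1(0) ⊕ J_1(0)

The characteristic polynomial is
  det(x·I − A) = x^4

Eigenvalues and multiplicities (the geometric multiplicity of λ is n − rank(A − λI), which equals the number of Jordan blocks for λ):
  λ = 0: algebraic multiplicity = 4, geometric multiplicity = 3

Determining the block sizes for each eigenvalue:
  λ = 0: 3 blocks summing to 4 forces exactly one block of size 2 and the rest size 1 → block sizes [2, 1, 1]

Assembling the blocks gives a Jordan form
J =
  [0, 1, 0, 0]
  [0, 0, 0, 0]
  [0, 0, 0, 0]
  [0, 0, 0, 0]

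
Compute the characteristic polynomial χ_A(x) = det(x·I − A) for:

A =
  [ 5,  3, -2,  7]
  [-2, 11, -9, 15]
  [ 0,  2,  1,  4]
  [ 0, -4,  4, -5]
x^4 - 12*x^3 + 54*x^2 - 108*x + 81

Expanding det(x·I − A) (e.g. by cofactor expansion or by noting that A is similar to its Jordan form J, which has the same characteristic polynomial as A) gives
  χ_A(x) = x^4 - 12*x^3 + 54*x^2 - 108*x + 81
which factors as (x - 3)^4. The eigenvalues (with algebraic multiplicities) are λ = 3 with multiplicity 4.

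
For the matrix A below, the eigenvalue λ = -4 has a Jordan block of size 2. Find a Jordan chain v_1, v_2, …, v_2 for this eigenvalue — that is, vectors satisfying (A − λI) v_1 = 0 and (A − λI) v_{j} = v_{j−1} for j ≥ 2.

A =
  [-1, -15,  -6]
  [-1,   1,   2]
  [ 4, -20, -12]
A Jordan chain for λ = -4 of length 2:
v_1 = (3, -1, 4)ᵀ
v_2 = (1, 0, 0)ᵀ

Let N = A − (-4)·I. We want v_2 with N^2 v_2 = 0 but N^1 v_2 ≠ 0; then v_{j-1} := N · v_j for j = 2, …, 2.

Pick v_2 = (1, 0, 0)ᵀ.
Then v_1 = N · v_2 = (3, -1, 4)ᵀ.

Sanity check: (A − (-4)·I) v_1 = (0, 0, 0)ᵀ = 0. ✓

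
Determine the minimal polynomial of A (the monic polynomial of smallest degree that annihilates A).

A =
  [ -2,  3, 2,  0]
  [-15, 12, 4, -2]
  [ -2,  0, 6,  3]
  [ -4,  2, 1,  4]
x^2 - 10*x + 25

The characteristic polynomial is χ_A(x) = (x - 5)^4, so the eigenvalues are known. The minimal polynomial is
  m_A(x) = Π_λ (x − λ)^{k_λ}
where k_λ is the size of the *largest* Jordan block for λ (equivalently, the smallest k with (A − λI)^k v = 0 for every generalised eigenvector v of λ).

  λ = 5: largest Jordan block has size 2, contributing (x − 5)^2

So m_A(x) = (x - 5)^2 = x^2 - 10*x + 25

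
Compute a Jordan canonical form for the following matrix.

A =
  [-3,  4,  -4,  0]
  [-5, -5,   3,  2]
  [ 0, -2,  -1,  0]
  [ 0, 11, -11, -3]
J_3(-3) ⊕ J_1(-3)

The characteristic polynomial is
  det(x·I − A) = x^4 + 12*x^3 + 54*x^2 + 108*x + 81 = (x + 3)^4

Eigenvalues and multiplicities (the geometric multiplicity of λ is n − rank(A − λI), which equals the number of Jordan blocks for λ):
  λ = -3: algebraic multiplicity = 4, geometric multiplicity = 2

Determining the block sizes for each eigenvalue:
  λ = -3: with am = 4 and gm = 2, the partition is not yet determined (e.g. several partitions of 4 into 2 parts exist). Let N = A − (-3)·I. Computing rank(N^1) = 2, rank(N^2) = 1, rank(N^3) = 0; the number of blocks of size ≥ j is rank(N^{j−1}) − rank(N^j), giving [2, 1, 1]. So we have 1 block(s) of size 3, 1 block(s) of size 1 → block sizes [3, 1]

Assembling the blocks gives a Jordan form
J =
  [-3,  1,  0,  0]
  [ 0, -3,  1,  0]
  [ 0,  0, -3,  0]
  [ 0,  0,  0, -3]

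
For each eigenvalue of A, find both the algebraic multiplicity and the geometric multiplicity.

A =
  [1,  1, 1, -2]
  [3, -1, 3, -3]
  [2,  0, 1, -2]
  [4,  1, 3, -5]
λ = -1: alg = 4, geom = 2

Step 1 — factor the characteristic polynomial to read off the algebraic multiplicities:
  χ_A(x) = (x + 1)^4

Step 2 — compute geometric multiplicities via the rank-nullity identity g(λ) = n − rank(A − λI):
  rank(A − (-1)·I) = 2, so dim ker(A − (-1)·I) = n − 2 = 2

Summary:
  λ = -1: algebraic multiplicity = 4, geometric multiplicity = 2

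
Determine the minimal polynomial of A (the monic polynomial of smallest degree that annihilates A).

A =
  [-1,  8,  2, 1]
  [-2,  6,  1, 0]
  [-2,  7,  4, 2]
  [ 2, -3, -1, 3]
x^3 - 9*x^2 + 27*x - 27

The characteristic polynomial is χ_A(x) = (x - 3)^4, so the eigenvalues are known. The minimal polynomial is
  m_A(x) = Π_λ (x − λ)^{k_λ}
where k_λ is the size of the *largest* Jordan block for λ (equivalently, the smallest k with (A − λI)^k v = 0 for every generalised eigenvector v of λ).

  λ = 3: largest Jordan block has size 3, contributing (x − 3)^3

So m_A(x) = (x - 3)^3 = x^3 - 9*x^2 + 27*x - 27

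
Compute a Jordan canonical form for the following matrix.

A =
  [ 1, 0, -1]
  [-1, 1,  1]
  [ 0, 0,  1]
J_3(1)

The characteristic polynomial is
  det(x·I − A) = x^3 - 3*x^2 + 3*x - 1 = (x - 1)^3

Eigenvalues and multiplicities (the geometric multiplicity of λ is n − rank(A − λI), which equals the number of Jordan blocks for λ):
  λ = 1: algebraic multiplicity = 3, geometric multiplicity = 1

Determining the block sizes for each eigenvalue:
  λ = 1: one block (gm = 1), so the single block has size am = 3 → block sizes [3]

Assembling the blocks gives a Jordan form
J =
  [1, 1, 0]
  [0, 1, 1]
  [0, 0, 1]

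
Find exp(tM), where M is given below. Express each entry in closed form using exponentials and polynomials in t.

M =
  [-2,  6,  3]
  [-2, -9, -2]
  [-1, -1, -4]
e^{tM} =
  [-3*t^2*exp(-5*t) + 3*t*exp(-5*t) + exp(-5*t), -9*t^2*exp(-5*t)/2 + 6*t*exp(-5*t), 3*t*exp(-5*t)]
  [2*t^2*exp(-5*t) - 2*t*exp(-5*t), 3*t^2*exp(-5*t) - 4*t*exp(-5*t) + exp(-5*t), -2*t*exp(-5*t)]
  [-t^2*exp(-5*t) - t*exp(-5*t), -3*t^2*exp(-5*t)/2 - t*exp(-5*t), t*exp(-5*t) + exp(-5*t)]

Strategy: write M = P · J · P⁻¹ where J is a Jordan canonical form, so e^{tM} = P · e^{tJ} · P⁻¹, and e^{tJ} can be computed block-by-block.

M has Jordan form
J =
  [-5,  1,  0]
  [ 0, -5,  1]
  [ 0,  0, -5]
(up to reordering of blocks).

Per-block formulas:
  For a 3×3 Jordan block J_3(-5): exp(t · J_3(-5)) = e^(-5t)·(I + t·N + (t^2/2)·N^2), where N is the 3×3 nilpotent shift.

After assembling e^{tJ} and conjugating by P, we get:

e^{tM} =
  [-3*t^2*exp(-5*t) + 3*t*exp(-5*t) + exp(-5*t), -9*t^2*exp(-5*t)/2 + 6*t*exp(-5*t), 3*t*exp(-5*t)]
  [2*t^2*exp(-5*t) - 2*t*exp(-5*t), 3*t^2*exp(-5*t) - 4*t*exp(-5*t) + exp(-5*t), -2*t*exp(-5*t)]
  [-t^2*exp(-5*t) - t*exp(-5*t), -3*t^2*exp(-5*t)/2 - t*exp(-5*t), t*exp(-5*t) + exp(-5*t)]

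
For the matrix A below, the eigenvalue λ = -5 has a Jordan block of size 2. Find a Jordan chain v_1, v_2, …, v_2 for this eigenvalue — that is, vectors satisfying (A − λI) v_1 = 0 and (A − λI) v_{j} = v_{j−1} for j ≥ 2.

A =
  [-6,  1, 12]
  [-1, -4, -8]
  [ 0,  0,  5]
A Jordan chain for λ = -5 of length 2:
v_1 = (-1, -1, 0)ᵀ
v_2 = (1, 0, 0)ᵀ

Let N = A − (-5)·I. We want v_2 with N^2 v_2 = 0 but N^1 v_2 ≠ 0; then v_{j-1} := N · v_j for j = 2, …, 2.

Pick v_2 = (1, 0, 0)ᵀ.
Then v_1 = N · v_2 = (-1, -1, 0)ᵀ.

Sanity check: (A − (-5)·I) v_1 = (0, 0, 0)ᵀ = 0. ✓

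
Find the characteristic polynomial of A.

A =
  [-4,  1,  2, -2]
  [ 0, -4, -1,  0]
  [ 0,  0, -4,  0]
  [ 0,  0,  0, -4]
x^4 + 16*x^3 + 96*x^2 + 256*x + 256

Expanding det(x·I − A) (e.g. by cofactor expansion or by noting that A is similar to its Jordan form J, which has the same characteristic polynomial as A) gives
  χ_A(x) = x^4 + 16*x^3 + 96*x^2 + 256*x + 256
which factors as (x + 4)^4. The eigenvalues (with algebraic multiplicities) are λ = -4 with multiplicity 4.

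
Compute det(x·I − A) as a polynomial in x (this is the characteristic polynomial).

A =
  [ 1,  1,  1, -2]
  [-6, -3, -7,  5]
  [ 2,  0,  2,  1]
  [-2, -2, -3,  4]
x^4 - 4*x^3 + 6*x^2 - 4*x + 1

Expanding det(x·I − A) (e.g. by cofactor expansion or by noting that A is similar to its Jordan form J, which has the same characteristic polynomial as A) gives
  χ_A(x) = x^4 - 4*x^3 + 6*x^2 - 4*x + 1
which factors as (x - 1)^4. The eigenvalues (with algebraic multiplicities) are λ = 1 with multiplicity 4.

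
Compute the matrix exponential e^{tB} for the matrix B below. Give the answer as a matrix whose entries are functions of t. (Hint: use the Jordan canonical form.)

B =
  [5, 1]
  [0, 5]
e^{tB} =
  [exp(5*t), t*exp(5*t)]
  [0, exp(5*t)]

Strategy: write B = P · J · P⁻¹ where J is a Jordan canonical form, so e^{tB} = P · e^{tJ} · P⁻¹, and e^{tJ} can be computed block-by-block.

B has Jordan form
J =
  [5, 1]
  [0, 5]
(up to reordering of blocks).

Per-block formulas:
  For a 2×2 Jordan block J_2(5): exp(t · J_2(5)) = e^(5t)·(I + t·N), where N is the 2×2 nilpotent shift.

After assembling e^{tJ} and conjugating by P, we get:

e^{tB} =
  [exp(5*t), t*exp(5*t)]
  [0, exp(5*t)]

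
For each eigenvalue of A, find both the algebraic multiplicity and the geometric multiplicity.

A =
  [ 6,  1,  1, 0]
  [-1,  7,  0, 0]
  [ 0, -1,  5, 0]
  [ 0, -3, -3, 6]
λ = 6: alg = 4, geom = 2

Step 1 — factor the characteristic polynomial to read off the algebraic multiplicities:
  χ_A(x) = (x - 6)^4

Step 2 — compute geometric multiplicities via the rank-nullity identity g(λ) = n − rank(A − λI):
  rank(A − (6)·I) = 2, so dim ker(A − (6)·I) = n − 2 = 2

Summary:
  λ = 6: algebraic multiplicity = 4, geometric multiplicity = 2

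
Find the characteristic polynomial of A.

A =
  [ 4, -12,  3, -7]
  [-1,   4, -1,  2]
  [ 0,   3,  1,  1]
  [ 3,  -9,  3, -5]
x^4 - 4*x^3 + 6*x^2 - 4*x + 1

Expanding det(x·I − A) (e.g. by cofactor expansion or by noting that A is similar to its Jordan form J, which has the same characteristic polynomial as A) gives
  χ_A(x) = x^4 - 4*x^3 + 6*x^2 - 4*x + 1
which factors as (x - 1)^4. The eigenvalues (with algebraic multiplicities) are λ = 1 with multiplicity 4.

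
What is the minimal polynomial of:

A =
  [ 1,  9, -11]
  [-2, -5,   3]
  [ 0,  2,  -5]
x^3 + 9*x^2 + 27*x + 27

The characteristic polynomial is χ_A(x) = (x + 3)^3, so the eigenvalues are known. The minimal polynomial is
  m_A(x) = Π_λ (x − λ)^{k_λ}
where k_λ is the size of the *largest* Jordan block for λ (equivalently, the smallest k with (A − λI)^k v = 0 for every generalised eigenvector v of λ).

  λ = -3: largest Jordan block has size 3, contributing (x + 3)^3

So m_A(x) = (x + 3)^3 = x^3 + 9*x^2 + 27*x + 27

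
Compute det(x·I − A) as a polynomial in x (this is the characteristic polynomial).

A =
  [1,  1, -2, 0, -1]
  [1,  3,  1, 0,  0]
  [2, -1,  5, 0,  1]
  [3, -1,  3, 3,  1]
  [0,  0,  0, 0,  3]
x^5 - 15*x^4 + 90*x^3 - 270*x^2 + 405*x - 243

Expanding det(x·I − A) (e.g. by cofactor expansion or by noting that A is similar to its Jordan form J, which has the same characteristic polynomial as A) gives
  χ_A(x) = x^5 - 15*x^4 + 90*x^3 - 270*x^2 + 405*x - 243
which factors as (x - 3)^5. The eigenvalues (with algebraic multiplicities) are λ = 3 with multiplicity 5.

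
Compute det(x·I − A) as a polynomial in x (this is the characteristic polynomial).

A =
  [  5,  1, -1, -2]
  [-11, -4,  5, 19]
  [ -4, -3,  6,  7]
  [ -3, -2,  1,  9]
x^4 - 16*x^3 + 96*x^2 - 256*x + 256

Expanding det(x·I − A) (e.g. by cofactor expansion or by noting that A is similar to its Jordan form J, which has the same characteristic polynomial as A) gives
  χ_A(x) = x^4 - 16*x^3 + 96*x^2 - 256*x + 256
which factors as (x - 4)^4. The eigenvalues (with algebraic multiplicities) are λ = 4 with multiplicity 4.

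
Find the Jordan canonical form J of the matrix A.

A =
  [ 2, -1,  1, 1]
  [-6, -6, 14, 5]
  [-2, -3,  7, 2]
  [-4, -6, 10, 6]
J_2(2) ⊕ J_1(2) ⊕ J_1(3)

The characteristic polynomial is
  det(x·I − A) = x^4 - 9*x^3 + 30*x^2 - 44*x + 24 = (x - 3)*(x - 2)^3

Eigenvalues and multiplicities (the geometric multiplicity of λ is n − rank(A − λI), which equals the number of Jordan blocks for λ):
  λ = 2: algebraic multiplicity = 3, geometric multiplicity = 2
  λ = 3: algebraic multiplicity = 1, geometric multiplicity = 1

Determining the block sizes for each eigenvalue:
  λ = 2: 2 blocks summing to 3 forces exactly one block of size 2 and the rest size 1 → block sizes [2, 1]
  λ = 3: one block (gm = 1), so the single block has size am = 1 → block sizes [1]

Assembling the blocks gives a Jordan form
J =
  [2, 1, 0, 0]
  [0, 2, 0, 0]
  [0, 0, 2, 0]
  [0, 0, 0, 3]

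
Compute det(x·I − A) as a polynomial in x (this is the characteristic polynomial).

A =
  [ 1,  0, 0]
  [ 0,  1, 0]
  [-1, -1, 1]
x^3 - 3*x^2 + 3*x - 1

Expanding det(x·I − A) (e.g. by cofactor expansion or by noting that A is similar to its Jordan form J, which has the same characteristic polynomial as A) gives
  χ_A(x) = x^3 - 3*x^2 + 3*x - 1
which factors as (x - 1)^3. The eigenvalues (with algebraic multiplicities) are λ = 1 with multiplicity 3.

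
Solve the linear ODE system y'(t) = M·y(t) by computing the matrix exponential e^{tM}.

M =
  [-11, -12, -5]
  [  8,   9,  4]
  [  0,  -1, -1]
e^{tM} =
  [2*t^2*exp(-t) - 10*t*exp(-t) + exp(-t), 5*t^2*exp(-t)/2 - 12*t*exp(-t), t^2*exp(-t) - 5*t*exp(-t)]
  [8*t*exp(-t), 10*t*exp(-t) + exp(-t), 4*t*exp(-t)]
  [-4*t^2*exp(-t), -5*t^2*exp(-t) - t*exp(-t), -2*t^2*exp(-t) + exp(-t)]

Strategy: write M = P · J · P⁻¹ where J is a Jordan canonical form, so e^{tM} = P · e^{tJ} · P⁻¹, and e^{tJ} can be computed block-by-block.

M has Jordan form
J =
  [-1,  1,  0]
  [ 0, -1,  1]
  [ 0,  0, -1]
(up to reordering of blocks).

Per-block formulas:
  For a 3×3 Jordan block J_3(-1): exp(t · J_3(-1)) = e^(-1t)·(I + t·N + (t^2/2)·N^2), where N is the 3×3 nilpotent shift.

After assembling e^{tJ} and conjugating by P, we get:

e^{tM} =
  [2*t^2*exp(-t) - 10*t*exp(-t) + exp(-t), 5*t^2*exp(-t)/2 - 12*t*exp(-t), t^2*exp(-t) - 5*t*exp(-t)]
  [8*t*exp(-t), 10*t*exp(-t) + exp(-t), 4*t*exp(-t)]
  [-4*t^2*exp(-t), -5*t^2*exp(-t) - t*exp(-t), -2*t^2*exp(-t) + exp(-t)]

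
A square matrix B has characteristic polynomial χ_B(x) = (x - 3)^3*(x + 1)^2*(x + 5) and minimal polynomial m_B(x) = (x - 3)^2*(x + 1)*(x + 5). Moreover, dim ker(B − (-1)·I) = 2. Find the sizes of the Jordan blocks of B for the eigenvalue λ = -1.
Block sizes for λ = -1: [1, 1]

Step 1 — from the characteristic polynomial, algebraic multiplicity of λ = -1 is 2. From dim ker(B − (-1)·I) = 2, there are exactly 2 Jordan blocks for λ = -1.
Step 2 — from the minimal polynomial, the factor (x + 1) tells us the largest block for λ = -1 has size 1.
Step 3 — with total size 2, 2 blocks, and largest block 1, the block sizes (in nonincreasing order) are [1, 1].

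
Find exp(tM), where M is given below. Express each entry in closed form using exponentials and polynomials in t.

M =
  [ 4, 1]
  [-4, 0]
e^{tM} =
  [2*t*exp(2*t) + exp(2*t), t*exp(2*t)]
  [-4*t*exp(2*t), -2*t*exp(2*t) + exp(2*t)]

Strategy: write M = P · J · P⁻¹ where J is a Jordan canonical form, so e^{tM} = P · e^{tJ} · P⁻¹, and e^{tJ} can be computed block-by-block.

M has Jordan form
J =
  [2, 1]
  [0, 2]
(up to reordering of blocks).

Per-block formulas:
  For a 2×2 Jordan block J_2(2): exp(t · J_2(2)) = e^(2t)·(I + t·N), where N is the 2×2 nilpotent shift.

After assembling e^{tJ} and conjugating by P, we get:

e^{tM} =
  [2*t*exp(2*t) + exp(2*t), t*exp(2*t)]
  [-4*t*exp(2*t), -2*t*exp(2*t) + exp(2*t)]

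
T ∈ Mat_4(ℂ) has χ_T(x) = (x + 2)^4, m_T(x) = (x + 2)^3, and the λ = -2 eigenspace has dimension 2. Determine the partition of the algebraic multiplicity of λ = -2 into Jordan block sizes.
Block sizes for λ = -2: [3, 1]

Step 1 — from the characteristic polynomial, algebraic multiplicity of λ = -2 is 4. From dim ker(T − (-2)·I) = 2, there are exactly 2 Jordan blocks for λ = -2.
Step 2 — from the minimal polynomial, the factor (x + 2)^3 tells us the largest block for λ = -2 has size 3.
Step 3 — with total size 4, 2 blocks, and largest block 3, the block sizes (in nonincreasing order) are [3, 1].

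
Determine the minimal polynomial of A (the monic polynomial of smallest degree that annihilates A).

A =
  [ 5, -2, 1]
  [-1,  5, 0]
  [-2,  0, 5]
x^3 - 15*x^2 + 75*x - 125

The characteristic polynomial is χ_A(x) = (x - 5)^3, so the eigenvalues are known. The minimal polynomial is
  m_A(x) = Π_λ (x − λ)^{k_λ}
where k_λ is the size of the *largest* Jordan block for λ (equivalently, the smallest k with (A − λI)^k v = 0 for every generalised eigenvector v of λ).

  λ = 5: largest Jordan block has size 3, contributing (x − 5)^3

So m_A(x) = (x - 5)^3 = x^3 - 15*x^2 + 75*x - 125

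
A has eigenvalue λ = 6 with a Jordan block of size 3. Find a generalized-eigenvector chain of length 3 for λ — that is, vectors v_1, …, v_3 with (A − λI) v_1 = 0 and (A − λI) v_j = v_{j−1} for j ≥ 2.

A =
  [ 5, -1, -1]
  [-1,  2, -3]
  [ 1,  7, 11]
A Jordan chain for λ = 6 of length 3:
v_1 = (1, 2, -3)ᵀ
v_2 = (-1, -1, 1)ᵀ
v_3 = (1, 0, 0)ᵀ

Let N = A − (6)·I. We want v_3 with N^3 v_3 = 0 but N^2 v_3 ≠ 0; then v_{j-1} := N · v_j for j = 3, …, 2.

Pick v_3 = (1, 0, 0)ᵀ.
Then v_2 = N · v_3 = (-1, -1, 1)ᵀ.
Then v_1 = N · v_2 = (1, 2, -3)ᵀ.

Sanity check: (A − (6)·I) v_1 = (0, 0, 0)ᵀ = 0. ✓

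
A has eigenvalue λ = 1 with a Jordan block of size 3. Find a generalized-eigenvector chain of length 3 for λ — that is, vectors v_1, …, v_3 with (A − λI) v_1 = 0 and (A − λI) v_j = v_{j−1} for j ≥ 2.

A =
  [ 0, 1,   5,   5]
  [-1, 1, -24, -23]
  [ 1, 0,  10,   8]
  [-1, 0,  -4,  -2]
A Jordan chain for λ = 1 of length 3:
v_1 = (-1, -1, 1, -1)ᵀ
v_2 = (1, 0, 0, 0)ᵀ
v_3 = (0, 1, 0, 0)ᵀ

Let N = A − (1)·I. We want v_3 with N^3 v_3 = 0 but N^2 v_3 ≠ 0; then v_{j-1} := N · v_j for j = 3, …, 2.

Pick v_3 = (0, 1, 0, 0)ᵀ.
Then v_2 = N · v_3 = (1, 0, 0, 0)ᵀ.
Then v_1 = N · v_2 = (-1, -1, 1, -1)ᵀ.

Sanity check: (A − (1)·I) v_1 = (0, 0, 0, 0)ᵀ = 0. ✓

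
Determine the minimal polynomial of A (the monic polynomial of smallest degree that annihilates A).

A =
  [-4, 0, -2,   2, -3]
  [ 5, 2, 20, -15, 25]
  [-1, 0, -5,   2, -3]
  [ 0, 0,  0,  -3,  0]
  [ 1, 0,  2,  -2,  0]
x^3 + 4*x^2 - 3*x - 18

The characteristic polynomial is χ_A(x) = (x - 2)*(x + 3)^4, so the eigenvalues are known. The minimal polynomial is
  m_A(x) = Π_λ (x − λ)^{k_λ}
where k_λ is the size of the *largest* Jordan block for λ (equivalently, the smallest k with (A − λI)^k v = 0 for every generalised eigenvector v of λ).

  λ = -3: largest Jordan block has size 2, contributing (x + 3)^2
  λ = 2: largest Jordan block has size 1, contributing (x − 2)

So m_A(x) = (x - 2)*(x + 3)^2 = x^3 + 4*x^2 - 3*x - 18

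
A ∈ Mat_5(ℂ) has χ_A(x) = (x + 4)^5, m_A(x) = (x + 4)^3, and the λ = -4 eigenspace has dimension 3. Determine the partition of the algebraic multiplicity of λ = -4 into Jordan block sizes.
Block sizes for λ = -4: [3, 1, 1]

Step 1 — from the characteristic polynomial, algebraic multiplicity of λ = -4 is 5. From dim ker(A − (-4)·I) = 3, there are exactly 3 Jordan blocks for λ = -4.
Step 2 — from the minimal polynomial, the factor (x + 4)^3 tells us the largest block for λ = -4 has size 3.
Step 3 — with total size 5, 3 blocks, and largest block 3, the block sizes (in nonincreasing order) are [3, 1, 1].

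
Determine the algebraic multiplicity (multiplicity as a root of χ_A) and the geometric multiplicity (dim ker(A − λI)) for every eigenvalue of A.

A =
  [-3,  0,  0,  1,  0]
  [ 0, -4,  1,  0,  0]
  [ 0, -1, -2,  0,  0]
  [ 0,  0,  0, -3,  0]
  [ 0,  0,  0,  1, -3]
λ = -3: alg = 5, geom = 3

Step 1 — factor the characteristic polynomial to read off the algebraic multiplicities:
  χ_A(x) = (x + 3)^5

Step 2 — compute geometric multiplicities via the rank-nullity identity g(λ) = n − rank(A − λI):
  rank(A − (-3)·I) = 2, so dim ker(A − (-3)·I) = n − 2 = 3

Summary:
  λ = -3: algebraic multiplicity = 5, geometric multiplicity = 3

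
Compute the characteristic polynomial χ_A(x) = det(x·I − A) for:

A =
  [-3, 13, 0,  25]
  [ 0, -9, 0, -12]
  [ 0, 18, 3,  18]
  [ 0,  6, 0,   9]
x^4 - 18*x^2 + 81

Expanding det(x·I − A) (e.g. by cofactor expansion or by noting that A is similar to its Jordan form J, which has the same characteristic polynomial as A) gives
  χ_A(x) = x^4 - 18*x^2 + 81
which factors as (x - 3)^2*(x + 3)^2. The eigenvalues (with algebraic multiplicities) are λ = -3 with multiplicity 2, λ = 3 with multiplicity 2.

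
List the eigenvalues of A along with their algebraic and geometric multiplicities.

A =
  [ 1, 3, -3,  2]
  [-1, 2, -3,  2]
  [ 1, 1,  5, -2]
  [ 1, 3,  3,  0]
λ = 2: alg = 4, geom = 2

Step 1 — factor the characteristic polynomial to read off the algebraic multiplicities:
  χ_A(x) = (x - 2)^4

Step 2 — compute geometric multiplicities via the rank-nullity identity g(λ) = n − rank(A − λI):
  rank(A − (2)·I) = 2, so dim ker(A − (2)·I) = n − 2 = 2

Summary:
  λ = 2: algebraic multiplicity = 4, geometric multiplicity = 2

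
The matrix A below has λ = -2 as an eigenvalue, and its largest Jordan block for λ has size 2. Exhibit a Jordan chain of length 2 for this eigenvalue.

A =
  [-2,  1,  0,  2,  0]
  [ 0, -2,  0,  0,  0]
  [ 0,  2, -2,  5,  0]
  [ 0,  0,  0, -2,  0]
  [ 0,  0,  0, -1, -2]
A Jordan chain for λ = -2 of length 2:
v_1 = (1, 0, 2, 0, 0)ᵀ
v_2 = (0, 1, 0, 0, 0)ᵀ

Let N = A − (-2)·I. We want v_2 with N^2 v_2 = 0 but N^1 v_2 ≠ 0; then v_{j-1} := N · v_j for j = 2, …, 2.

Pick v_2 = (0, 1, 0, 0, 0)ᵀ.
Then v_1 = N · v_2 = (1, 0, 2, 0, 0)ᵀ.

Sanity check: (A − (-2)·I) v_1 = (0, 0, 0, 0, 0)ᵀ = 0. ✓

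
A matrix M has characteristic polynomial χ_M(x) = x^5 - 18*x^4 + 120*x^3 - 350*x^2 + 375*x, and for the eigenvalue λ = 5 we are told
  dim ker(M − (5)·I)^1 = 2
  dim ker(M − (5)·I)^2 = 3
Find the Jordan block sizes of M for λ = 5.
Block sizes for λ = 5: [2, 1]

From the dimensions of kernels of powers, the number of Jordan blocks of size at least j is d_j − d_{j−1} where d_j = dim ker(N^j) (with d_0 = 0). Computing the differences gives [2, 1].
The number of blocks of size exactly k is (#blocks of size ≥ k) − (#blocks of size ≥ k + 1), so the partition is: 1 block(s) of size 1, 1 block(s) of size 2.
In nonincreasing order the block sizes are [2, 1].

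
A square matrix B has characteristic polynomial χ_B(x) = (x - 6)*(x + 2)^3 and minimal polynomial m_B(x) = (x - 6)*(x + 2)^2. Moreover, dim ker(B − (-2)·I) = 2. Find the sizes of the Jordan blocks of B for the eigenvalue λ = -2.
Block sizes for λ = -2: [2, 1]

Step 1 — from the characteristic polynomial, algebraic multiplicity of λ = -2 is 3. From dim ker(B − (-2)·I) = 2, there are exactly 2 Jordan blocks for λ = -2.
Step 2 — from the minimal polynomial, the factor (x + 2)^2 tells us the largest block for λ = -2 has size 2.
Step 3 — with total size 3, 2 blocks, and largest block 2, the block sizes (in nonincreasing order) are [2, 1].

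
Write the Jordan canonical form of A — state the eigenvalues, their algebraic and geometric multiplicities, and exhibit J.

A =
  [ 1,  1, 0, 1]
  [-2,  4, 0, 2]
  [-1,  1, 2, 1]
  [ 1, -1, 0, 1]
J_2(2) ⊕ J_1(2) ⊕ J_1(2)

The characteristic polynomial is
  det(x·I − A) = x^4 - 8*x^3 + 24*x^2 - 32*x + 16 = (x - 2)^4

Eigenvalues and multiplicities (the geometric multiplicity of λ is n − rank(A − λI), which equals the number of Jordan blocks for λ):
  λ = 2: algebraic multiplicity = 4, geometric multiplicity = 3

Determining the block sizes for each eigenvalue:
  λ = 2: 3 blocks summing to 4 forces exactly one block of size 2 and the rest size 1 → block sizes [2, 1, 1]

Assembling the blocks gives a Jordan form
J =
  [2, 1, 0, 0]
  [0, 2, 0, 0]
  [0, 0, 2, 0]
  [0, 0, 0, 2]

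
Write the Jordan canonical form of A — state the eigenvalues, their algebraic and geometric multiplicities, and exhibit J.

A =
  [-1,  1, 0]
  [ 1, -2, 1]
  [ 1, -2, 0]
J_3(-1)

The characteristic polynomial is
  det(x·I − A) = x^3 + 3*x^2 + 3*x + 1 = (x + 1)^3

Eigenvalues and multiplicities (the geometric multiplicity of λ is n − rank(A − λI), which equals the number of Jordan blocks for λ):
  λ = -1: algebraic multiplicity = 3, geometric multiplicity = 1

Determining the block sizes for each eigenvalue:
  λ = -1: one block (gm = 1), so the single block has size am = 3 → block sizes [3]

Assembling the blocks gives a Jordan form
J =
  [-1,  1,  0]
  [ 0, -1,  1]
  [ 0,  0, -1]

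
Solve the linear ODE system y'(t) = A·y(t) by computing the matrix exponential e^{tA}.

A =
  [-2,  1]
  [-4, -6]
e^{tA} =
  [2*t*exp(-4*t) + exp(-4*t), t*exp(-4*t)]
  [-4*t*exp(-4*t), -2*t*exp(-4*t) + exp(-4*t)]

Strategy: write A = P · J · P⁻¹ where J is a Jordan canonical form, so e^{tA} = P · e^{tJ} · P⁻¹, and e^{tJ} can be computed block-by-block.

A has Jordan form
J =
  [-4,  1]
  [ 0, -4]
(up to reordering of blocks).

Per-block formulas:
  For a 2×2 Jordan block J_2(-4): exp(t · J_2(-4)) = e^(-4t)·(I + t·N), where N is the 2×2 nilpotent shift.

After assembling e^{tJ} and conjugating by P, we get:

e^{tA} =
  [2*t*exp(-4*t) + exp(-4*t), t*exp(-4*t)]
  [-4*t*exp(-4*t), -2*t*exp(-4*t) + exp(-4*t)]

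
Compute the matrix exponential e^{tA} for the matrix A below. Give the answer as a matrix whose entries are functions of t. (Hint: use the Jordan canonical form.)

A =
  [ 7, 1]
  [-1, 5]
e^{tA} =
  [t*exp(6*t) + exp(6*t), t*exp(6*t)]
  [-t*exp(6*t), -t*exp(6*t) + exp(6*t)]

Strategy: write A = P · J · P⁻¹ where J is a Jordan canonical form, so e^{tA} = P · e^{tJ} · P⁻¹, and e^{tJ} can be computed block-by-block.

A has Jordan form
J =
  [6, 1]
  [0, 6]
(up to reordering of blocks).

Per-block formulas:
  For a 2×2 Jordan block J_2(6): exp(t · J_2(6)) = e^(6t)·(I + t·N), where N is the 2×2 nilpotent shift.

After assembling e^{tJ} and conjugating by P, we get:

e^{tA} =
  [t*exp(6*t) + exp(6*t), t*exp(6*t)]
  [-t*exp(6*t), -t*exp(6*t) + exp(6*t)]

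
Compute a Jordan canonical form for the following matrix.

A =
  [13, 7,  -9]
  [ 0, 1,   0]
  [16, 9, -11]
J_3(1)

The characteristic polynomial is
  det(x·I − A) = x^3 - 3*x^2 + 3*x - 1 = (x - 1)^3

Eigenvalues and multiplicities (the geometric multiplicity of λ is n − rank(A − λI), which equals the number of Jordan blocks for λ):
  λ = 1: algebraic multiplicity = 3, geometric multiplicity = 1

Determining the block sizes for each eigenvalue:
  λ = 1: one block (gm = 1), so the single block has size am = 3 → block sizes [3]

Assembling the blocks gives a Jordan form
J =
  [1, 1, 0]
  [0, 1, 1]
  [0, 0, 1]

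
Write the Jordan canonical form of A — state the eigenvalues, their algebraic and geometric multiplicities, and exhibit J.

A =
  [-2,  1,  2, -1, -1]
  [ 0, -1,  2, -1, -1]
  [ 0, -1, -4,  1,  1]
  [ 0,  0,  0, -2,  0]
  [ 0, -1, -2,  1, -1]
J_2(-2) ⊕ J_1(-2) ⊕ J_1(-2) ⊕ J_1(-2)

The characteristic polynomial is
  det(x·I − A) = x^5 + 10*x^4 + 40*x^3 + 80*x^2 + 80*x + 32 = (x + 2)^5

Eigenvalues and multiplicities (the geometric multiplicity of λ is n − rank(A − λI), which equals the number of Jordan blocks for λ):
  λ = -2: algebraic multiplicity = 5, geometric multiplicity = 4

Determining the block sizes for each eigenvalue:
  λ = -2: 4 blocks summing to 5 forces exactly one block of size 2 and the rest size 1 → block sizes [2, 1, 1, 1]

Assembling the blocks gives a Jordan form
J =
  [-2,  1,  0,  0,  0]
  [ 0, -2,  0,  0,  0]
  [ 0,  0, -2,  0,  0]
  [ 0,  0,  0, -2,  0]
  [ 0,  0,  0,  0, -2]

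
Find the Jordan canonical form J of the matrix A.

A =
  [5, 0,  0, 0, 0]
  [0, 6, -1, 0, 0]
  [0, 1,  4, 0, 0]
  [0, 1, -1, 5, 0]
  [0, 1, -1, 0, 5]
J_2(5) ⊕ J_1(5) ⊕ J_1(5) ⊕ J_1(5)

The characteristic polynomial is
  det(x·I − A) = x^5 - 25*x^4 + 250*x^3 - 1250*x^2 + 3125*x - 3125 = (x - 5)^5

Eigenvalues and multiplicities (the geometric multiplicity of λ is n − rank(A − λI), which equals the number of Jordan blocks for λ):
  λ = 5: algebraic multiplicity = 5, geometric multiplicity = 4

Determining the block sizes for each eigenvalue:
  λ = 5: 4 blocks summing to 5 forces exactly one block of size 2 and the rest size 1 → block sizes [2, 1, 1, 1]

Assembling the blocks gives a Jordan form
J =
  [5, 1, 0, 0, 0]
  [0, 5, 0, 0, 0]
  [0, 0, 5, 0, 0]
  [0, 0, 0, 5, 0]
  [0, 0, 0, 0, 5]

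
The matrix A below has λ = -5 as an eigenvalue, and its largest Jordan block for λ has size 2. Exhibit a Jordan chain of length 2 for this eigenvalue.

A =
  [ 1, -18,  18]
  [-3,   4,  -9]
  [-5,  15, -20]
A Jordan chain for λ = -5 of length 2:
v_1 = (6, -3, -5)ᵀ
v_2 = (1, 0, 0)ᵀ

Let N = A − (-5)·I. We want v_2 with N^2 v_2 = 0 but N^1 v_2 ≠ 0; then v_{j-1} := N · v_j for j = 2, …, 2.

Pick v_2 = (1, 0, 0)ᵀ.
Then v_1 = N · v_2 = (6, -3, -5)ᵀ.

Sanity check: (A − (-5)·I) v_1 = (0, 0, 0)ᵀ = 0. ✓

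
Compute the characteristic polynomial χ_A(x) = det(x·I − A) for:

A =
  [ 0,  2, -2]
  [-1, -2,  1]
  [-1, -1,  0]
x^3 + 2*x^2 + x

Expanding det(x·I − A) (e.g. by cofactor expansion or by noting that A is similar to its Jordan form J, which has the same characteristic polynomial as A) gives
  χ_A(x) = x^3 + 2*x^2 + x
which factors as x*(x + 1)^2. The eigenvalues (with algebraic multiplicities) are λ = -1 with multiplicity 2, λ = 0 with multiplicity 1.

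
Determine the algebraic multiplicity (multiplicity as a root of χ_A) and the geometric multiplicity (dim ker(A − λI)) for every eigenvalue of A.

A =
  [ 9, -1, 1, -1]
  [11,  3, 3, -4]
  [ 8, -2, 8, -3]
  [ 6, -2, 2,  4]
λ = 6: alg = 4, geom = 2

Step 1 — factor the characteristic polynomial to read off the algebraic multiplicities:
  χ_A(x) = (x - 6)^4

Step 2 — compute geometric multiplicities via the rank-nullity identity g(λ) = n − rank(A − λI):
  rank(A − (6)·I) = 2, so dim ker(A − (6)·I) = n − 2 = 2

Summary:
  λ = 6: algebraic multiplicity = 4, geometric multiplicity = 2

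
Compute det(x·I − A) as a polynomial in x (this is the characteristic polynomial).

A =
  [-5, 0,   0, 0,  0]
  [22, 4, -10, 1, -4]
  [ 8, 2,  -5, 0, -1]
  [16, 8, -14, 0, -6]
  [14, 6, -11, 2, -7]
x^5 + 13*x^4 + 64*x^3 + 152*x^2 + 176*x + 80

Expanding det(x·I − A) (e.g. by cofactor expansion or by noting that A is similar to its Jordan form J, which has the same characteristic polynomial as A) gives
  χ_A(x) = x^5 + 13*x^4 + 64*x^3 + 152*x^2 + 176*x + 80
which factors as (x + 2)^4*(x + 5). The eigenvalues (with algebraic multiplicities) are λ = -5 with multiplicity 1, λ = -2 with multiplicity 4.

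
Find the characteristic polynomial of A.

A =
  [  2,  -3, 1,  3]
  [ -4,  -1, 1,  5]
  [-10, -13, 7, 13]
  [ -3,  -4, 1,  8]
x^4 - 16*x^3 + 96*x^2 - 256*x + 256

Expanding det(x·I − A) (e.g. by cofactor expansion or by noting that A is similar to its Jordan form J, which has the same characteristic polynomial as A) gives
  χ_A(x) = x^4 - 16*x^3 + 96*x^2 - 256*x + 256
which factors as (x - 4)^4. The eigenvalues (with algebraic multiplicities) are λ = 4 with multiplicity 4.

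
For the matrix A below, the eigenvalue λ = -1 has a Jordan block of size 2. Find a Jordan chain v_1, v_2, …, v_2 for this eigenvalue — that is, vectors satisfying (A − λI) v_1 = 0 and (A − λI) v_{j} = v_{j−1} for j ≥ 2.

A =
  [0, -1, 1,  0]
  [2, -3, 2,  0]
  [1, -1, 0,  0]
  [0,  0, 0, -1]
A Jordan chain for λ = -1 of length 2:
v_1 = (1, 2, 1, 0)ᵀ
v_2 = (1, 0, 0, 0)ᵀ

Let N = A − (-1)·I. We want v_2 with N^2 v_2 = 0 but N^1 v_2 ≠ 0; then v_{j-1} := N · v_j for j = 2, …, 2.

Pick v_2 = (1, 0, 0, 0)ᵀ.
Then v_1 = N · v_2 = (1, 2, 1, 0)ᵀ.

Sanity check: (A − (-1)·I) v_1 = (0, 0, 0, 0)ᵀ = 0. ✓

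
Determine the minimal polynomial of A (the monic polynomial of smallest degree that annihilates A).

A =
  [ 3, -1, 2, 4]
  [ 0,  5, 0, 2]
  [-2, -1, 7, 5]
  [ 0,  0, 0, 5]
x^2 - 10*x + 25

The characteristic polynomial is χ_A(x) = (x - 5)^4, so the eigenvalues are known. The minimal polynomial is
  m_A(x) = Π_λ (x − λ)^{k_λ}
where k_λ is the size of the *largest* Jordan block for λ (equivalently, the smallest k with (A − λI)^k v = 0 for every generalised eigenvector v of λ).

  λ = 5: largest Jordan block has size 2, contributing (x − 5)^2

So m_A(x) = (x - 5)^2 = x^2 - 10*x + 25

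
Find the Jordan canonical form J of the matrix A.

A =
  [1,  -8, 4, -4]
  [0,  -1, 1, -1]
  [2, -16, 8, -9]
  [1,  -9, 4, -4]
J_3(1) ⊕ J_1(1)

The characteristic polynomial is
  det(x·I − A) = x^4 - 4*x^3 + 6*x^2 - 4*x + 1 = (x - 1)^4

Eigenvalues and multiplicities (the geometric multiplicity of λ is n − rank(A − λI), which equals the number of Jordan blocks for λ):
  λ = 1: algebraic multiplicity = 4, geometric multiplicity = 2

Determining the block sizes for each eigenvalue:
  λ = 1: with am = 4 and gm = 2, the partition is not yet determined (e.g. several partitions of 4 into 2 parts exist). Let N = A − (1)·I. Computing rank(N^1) = 2, rank(N^2) = 1, rank(N^3) = 0; the number of blocks of size ≥ j is rank(N^{j−1}) − rank(N^j), giving [2, 1, 1]. So we have 1 block(s) of size 3, 1 block(s) of size 1 → block sizes [3, 1]

Assembling the blocks gives a Jordan form
J =
  [1, 1, 0, 0]
  [0, 1, 1, 0]
  [0, 0, 1, 0]
  [0, 0, 0, 1]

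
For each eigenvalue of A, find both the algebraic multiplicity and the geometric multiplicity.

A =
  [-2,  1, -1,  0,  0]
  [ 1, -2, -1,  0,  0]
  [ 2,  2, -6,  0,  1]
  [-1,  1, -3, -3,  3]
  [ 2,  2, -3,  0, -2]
λ = -3: alg = 5, geom = 2

Step 1 — factor the characteristic polynomial to read off the algebraic multiplicities:
  χ_A(x) = (x + 3)^5

Step 2 — compute geometric multiplicities via the rank-nullity identity g(λ) = n − rank(A − λI):
  rank(A − (-3)·I) = 3, so dim ker(A − (-3)·I) = n − 3 = 2

Summary:
  λ = -3: algebraic multiplicity = 5, geometric multiplicity = 2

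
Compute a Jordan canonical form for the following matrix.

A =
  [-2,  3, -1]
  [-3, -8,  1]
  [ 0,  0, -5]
J_2(-5) ⊕ J_1(-5)

The characteristic polynomial is
  det(x·I − A) = x^3 + 15*x^2 + 75*x + 125 = (x + 5)^3

Eigenvalues and multiplicities (the geometric multiplicity of λ is n − rank(A − λI), which equals the number of Jordan blocks for λ):
  λ = -5: algebraic multiplicity = 3, geometric multiplicity = 2

Determining the block sizes for each eigenvalue:
  λ = -5: 2 blocks summing to 3 forces exactly one block of size 2 and the rest size 1 → block sizes [2, 1]

Assembling the blocks gives a Jordan form
J =
  [-5,  1,  0]
  [ 0, -5,  0]
  [ 0,  0, -5]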